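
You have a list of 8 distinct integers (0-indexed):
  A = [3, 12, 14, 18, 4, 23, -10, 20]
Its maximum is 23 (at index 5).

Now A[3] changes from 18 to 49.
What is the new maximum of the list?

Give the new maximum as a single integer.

Old max = 23 (at index 5)
Change: A[3] 18 -> 49
Changed element was NOT the old max.
  New max = max(old_max, new_val) = max(23, 49) = 49

Answer: 49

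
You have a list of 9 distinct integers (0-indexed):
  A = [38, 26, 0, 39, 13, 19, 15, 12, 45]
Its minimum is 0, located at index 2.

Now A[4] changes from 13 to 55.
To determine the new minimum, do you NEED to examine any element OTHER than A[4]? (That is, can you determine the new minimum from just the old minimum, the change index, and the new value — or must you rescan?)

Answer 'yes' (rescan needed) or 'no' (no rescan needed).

Answer: no

Derivation:
Old min = 0 at index 2
Change at index 4: 13 -> 55
Index 4 was NOT the min. New min = min(0, 55). No rescan of other elements needed.
Needs rescan: no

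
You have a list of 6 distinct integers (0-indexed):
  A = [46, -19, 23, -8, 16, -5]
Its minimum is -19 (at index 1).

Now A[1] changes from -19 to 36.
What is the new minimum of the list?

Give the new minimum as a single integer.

Old min = -19 (at index 1)
Change: A[1] -19 -> 36
Changed element WAS the min. Need to check: is 36 still <= all others?
  Min of remaining elements: -8
  New min = min(36, -8) = -8

Answer: -8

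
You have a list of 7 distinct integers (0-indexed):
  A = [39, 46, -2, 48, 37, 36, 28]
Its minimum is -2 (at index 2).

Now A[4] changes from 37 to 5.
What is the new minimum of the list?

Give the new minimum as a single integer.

Answer: -2

Derivation:
Old min = -2 (at index 2)
Change: A[4] 37 -> 5
Changed element was NOT the old min.
  New min = min(old_min, new_val) = min(-2, 5) = -2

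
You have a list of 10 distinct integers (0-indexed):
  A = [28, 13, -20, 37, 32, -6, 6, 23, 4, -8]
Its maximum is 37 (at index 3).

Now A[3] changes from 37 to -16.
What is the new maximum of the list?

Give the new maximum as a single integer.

Answer: 32

Derivation:
Old max = 37 (at index 3)
Change: A[3] 37 -> -16
Changed element WAS the max -> may need rescan.
  Max of remaining elements: 32
  New max = max(-16, 32) = 32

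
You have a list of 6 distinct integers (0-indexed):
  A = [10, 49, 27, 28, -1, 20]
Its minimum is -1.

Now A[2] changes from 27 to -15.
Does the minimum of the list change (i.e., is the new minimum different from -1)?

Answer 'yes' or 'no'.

Old min = -1
Change: A[2] 27 -> -15
Changed element was NOT the min; min changes only if -15 < -1.
New min = -15; changed? yes

Answer: yes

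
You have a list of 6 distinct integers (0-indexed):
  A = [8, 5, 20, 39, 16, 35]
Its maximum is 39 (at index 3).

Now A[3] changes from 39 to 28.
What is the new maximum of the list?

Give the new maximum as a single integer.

Old max = 39 (at index 3)
Change: A[3] 39 -> 28
Changed element WAS the max -> may need rescan.
  Max of remaining elements: 35
  New max = max(28, 35) = 35

Answer: 35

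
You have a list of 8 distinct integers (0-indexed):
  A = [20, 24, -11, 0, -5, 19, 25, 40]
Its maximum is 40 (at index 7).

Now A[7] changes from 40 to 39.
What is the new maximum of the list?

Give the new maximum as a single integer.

Answer: 39

Derivation:
Old max = 40 (at index 7)
Change: A[7] 40 -> 39
Changed element WAS the max -> may need rescan.
  Max of remaining elements: 25
  New max = max(39, 25) = 39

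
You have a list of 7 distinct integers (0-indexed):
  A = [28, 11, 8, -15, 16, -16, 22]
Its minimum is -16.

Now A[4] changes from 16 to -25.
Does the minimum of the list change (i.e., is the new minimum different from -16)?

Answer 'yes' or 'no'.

Old min = -16
Change: A[4] 16 -> -25
Changed element was NOT the min; min changes only if -25 < -16.
New min = -25; changed? yes

Answer: yes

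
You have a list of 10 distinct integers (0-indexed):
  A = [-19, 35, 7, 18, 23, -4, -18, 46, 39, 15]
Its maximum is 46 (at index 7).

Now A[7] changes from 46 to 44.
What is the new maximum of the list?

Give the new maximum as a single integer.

Answer: 44

Derivation:
Old max = 46 (at index 7)
Change: A[7] 46 -> 44
Changed element WAS the max -> may need rescan.
  Max of remaining elements: 39
  New max = max(44, 39) = 44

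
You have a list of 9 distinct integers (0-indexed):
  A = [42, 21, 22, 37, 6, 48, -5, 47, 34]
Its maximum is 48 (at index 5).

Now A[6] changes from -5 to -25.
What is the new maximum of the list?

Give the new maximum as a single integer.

Answer: 48

Derivation:
Old max = 48 (at index 5)
Change: A[6] -5 -> -25
Changed element was NOT the old max.
  New max = max(old_max, new_val) = max(48, -25) = 48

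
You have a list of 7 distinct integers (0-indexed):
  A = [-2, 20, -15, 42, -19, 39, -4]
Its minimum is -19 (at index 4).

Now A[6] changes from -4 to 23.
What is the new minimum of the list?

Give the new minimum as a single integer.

Old min = -19 (at index 4)
Change: A[6] -4 -> 23
Changed element was NOT the old min.
  New min = min(old_min, new_val) = min(-19, 23) = -19

Answer: -19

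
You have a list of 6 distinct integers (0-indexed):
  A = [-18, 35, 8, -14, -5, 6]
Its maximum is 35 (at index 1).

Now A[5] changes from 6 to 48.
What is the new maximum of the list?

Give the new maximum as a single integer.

Old max = 35 (at index 1)
Change: A[5] 6 -> 48
Changed element was NOT the old max.
  New max = max(old_max, new_val) = max(35, 48) = 48

Answer: 48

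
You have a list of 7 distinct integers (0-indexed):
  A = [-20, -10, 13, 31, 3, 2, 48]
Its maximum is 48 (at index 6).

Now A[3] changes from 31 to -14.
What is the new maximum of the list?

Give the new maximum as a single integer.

Answer: 48

Derivation:
Old max = 48 (at index 6)
Change: A[3] 31 -> -14
Changed element was NOT the old max.
  New max = max(old_max, new_val) = max(48, -14) = 48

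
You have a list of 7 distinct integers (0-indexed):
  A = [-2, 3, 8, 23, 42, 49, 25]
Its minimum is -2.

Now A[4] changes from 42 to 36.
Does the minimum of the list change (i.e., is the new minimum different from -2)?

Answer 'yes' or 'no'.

Answer: no

Derivation:
Old min = -2
Change: A[4] 42 -> 36
Changed element was NOT the min; min changes only if 36 < -2.
New min = -2; changed? no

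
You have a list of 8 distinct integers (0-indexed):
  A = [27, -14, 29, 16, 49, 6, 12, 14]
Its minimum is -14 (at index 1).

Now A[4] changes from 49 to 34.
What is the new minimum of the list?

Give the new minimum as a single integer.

Old min = -14 (at index 1)
Change: A[4] 49 -> 34
Changed element was NOT the old min.
  New min = min(old_min, new_val) = min(-14, 34) = -14

Answer: -14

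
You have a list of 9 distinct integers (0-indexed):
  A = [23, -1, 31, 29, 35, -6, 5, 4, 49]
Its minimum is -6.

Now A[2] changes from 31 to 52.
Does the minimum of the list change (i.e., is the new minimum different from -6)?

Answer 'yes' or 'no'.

Old min = -6
Change: A[2] 31 -> 52
Changed element was NOT the min; min changes only if 52 < -6.
New min = -6; changed? no

Answer: no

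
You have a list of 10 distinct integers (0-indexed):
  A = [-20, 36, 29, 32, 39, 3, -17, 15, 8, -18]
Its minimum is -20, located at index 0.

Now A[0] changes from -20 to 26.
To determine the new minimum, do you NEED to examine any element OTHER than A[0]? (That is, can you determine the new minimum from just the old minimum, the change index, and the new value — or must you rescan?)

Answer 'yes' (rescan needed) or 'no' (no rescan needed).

Answer: yes

Derivation:
Old min = -20 at index 0
Change at index 0: -20 -> 26
Index 0 WAS the min and new value 26 > old min -20. Must rescan other elements to find the new min.
Needs rescan: yes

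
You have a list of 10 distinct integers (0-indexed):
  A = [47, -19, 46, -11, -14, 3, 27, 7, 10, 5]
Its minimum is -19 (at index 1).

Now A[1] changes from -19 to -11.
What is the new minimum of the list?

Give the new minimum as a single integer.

Old min = -19 (at index 1)
Change: A[1] -19 -> -11
Changed element WAS the min. Need to check: is -11 still <= all others?
  Min of remaining elements: -14
  New min = min(-11, -14) = -14

Answer: -14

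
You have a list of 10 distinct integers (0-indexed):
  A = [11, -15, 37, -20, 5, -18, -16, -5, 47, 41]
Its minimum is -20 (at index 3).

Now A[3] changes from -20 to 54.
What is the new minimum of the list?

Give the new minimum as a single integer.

Old min = -20 (at index 3)
Change: A[3] -20 -> 54
Changed element WAS the min. Need to check: is 54 still <= all others?
  Min of remaining elements: -18
  New min = min(54, -18) = -18

Answer: -18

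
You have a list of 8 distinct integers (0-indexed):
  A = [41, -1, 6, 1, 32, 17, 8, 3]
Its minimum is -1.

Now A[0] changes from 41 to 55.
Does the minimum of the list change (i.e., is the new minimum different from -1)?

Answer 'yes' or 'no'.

Old min = -1
Change: A[0] 41 -> 55
Changed element was NOT the min; min changes only if 55 < -1.
New min = -1; changed? no

Answer: no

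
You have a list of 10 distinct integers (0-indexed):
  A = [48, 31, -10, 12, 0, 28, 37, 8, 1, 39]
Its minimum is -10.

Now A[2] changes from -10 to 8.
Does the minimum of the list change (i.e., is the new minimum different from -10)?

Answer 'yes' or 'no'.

Answer: yes

Derivation:
Old min = -10
Change: A[2] -10 -> 8
Changed element was the min; new min must be rechecked.
New min = 0; changed? yes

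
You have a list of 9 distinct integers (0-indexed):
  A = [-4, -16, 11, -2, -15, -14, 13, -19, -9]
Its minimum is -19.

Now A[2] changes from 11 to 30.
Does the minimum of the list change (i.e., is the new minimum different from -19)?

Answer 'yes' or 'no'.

Answer: no

Derivation:
Old min = -19
Change: A[2] 11 -> 30
Changed element was NOT the min; min changes only if 30 < -19.
New min = -19; changed? no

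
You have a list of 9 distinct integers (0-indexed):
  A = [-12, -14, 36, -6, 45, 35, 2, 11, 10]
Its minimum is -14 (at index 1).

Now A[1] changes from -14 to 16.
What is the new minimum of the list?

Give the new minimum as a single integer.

Answer: -12

Derivation:
Old min = -14 (at index 1)
Change: A[1] -14 -> 16
Changed element WAS the min. Need to check: is 16 still <= all others?
  Min of remaining elements: -12
  New min = min(16, -12) = -12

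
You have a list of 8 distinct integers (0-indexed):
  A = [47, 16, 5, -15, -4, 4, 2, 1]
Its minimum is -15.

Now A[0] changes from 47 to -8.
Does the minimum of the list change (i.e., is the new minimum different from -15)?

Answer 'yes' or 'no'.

Old min = -15
Change: A[0] 47 -> -8
Changed element was NOT the min; min changes only if -8 < -15.
New min = -15; changed? no

Answer: no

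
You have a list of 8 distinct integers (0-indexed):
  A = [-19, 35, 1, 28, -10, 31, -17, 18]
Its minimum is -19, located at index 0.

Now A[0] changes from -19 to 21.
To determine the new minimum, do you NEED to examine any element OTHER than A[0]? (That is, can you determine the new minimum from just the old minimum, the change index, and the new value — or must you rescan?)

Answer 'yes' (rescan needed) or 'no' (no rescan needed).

Old min = -19 at index 0
Change at index 0: -19 -> 21
Index 0 WAS the min and new value 21 > old min -19. Must rescan other elements to find the new min.
Needs rescan: yes

Answer: yes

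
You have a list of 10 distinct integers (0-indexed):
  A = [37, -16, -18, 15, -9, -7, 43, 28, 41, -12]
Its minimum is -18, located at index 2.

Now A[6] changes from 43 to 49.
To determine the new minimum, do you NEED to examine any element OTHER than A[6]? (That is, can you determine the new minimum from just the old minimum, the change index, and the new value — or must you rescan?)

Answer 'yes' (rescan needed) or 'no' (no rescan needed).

Answer: no

Derivation:
Old min = -18 at index 2
Change at index 6: 43 -> 49
Index 6 was NOT the min. New min = min(-18, 49). No rescan of other elements needed.
Needs rescan: no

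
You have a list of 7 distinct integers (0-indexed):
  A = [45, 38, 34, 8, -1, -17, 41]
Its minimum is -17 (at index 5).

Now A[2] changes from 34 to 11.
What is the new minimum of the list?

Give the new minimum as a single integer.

Answer: -17

Derivation:
Old min = -17 (at index 5)
Change: A[2] 34 -> 11
Changed element was NOT the old min.
  New min = min(old_min, new_val) = min(-17, 11) = -17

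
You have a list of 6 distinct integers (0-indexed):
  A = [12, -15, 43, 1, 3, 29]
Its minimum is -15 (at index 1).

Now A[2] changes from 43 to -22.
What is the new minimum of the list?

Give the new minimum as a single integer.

Old min = -15 (at index 1)
Change: A[2] 43 -> -22
Changed element was NOT the old min.
  New min = min(old_min, new_val) = min(-15, -22) = -22

Answer: -22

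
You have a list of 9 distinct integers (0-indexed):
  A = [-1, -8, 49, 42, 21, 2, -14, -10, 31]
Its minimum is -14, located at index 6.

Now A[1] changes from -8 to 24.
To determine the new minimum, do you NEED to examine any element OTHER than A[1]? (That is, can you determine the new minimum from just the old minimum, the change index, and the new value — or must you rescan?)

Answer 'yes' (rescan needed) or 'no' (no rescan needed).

Answer: no

Derivation:
Old min = -14 at index 6
Change at index 1: -8 -> 24
Index 1 was NOT the min. New min = min(-14, 24). No rescan of other elements needed.
Needs rescan: no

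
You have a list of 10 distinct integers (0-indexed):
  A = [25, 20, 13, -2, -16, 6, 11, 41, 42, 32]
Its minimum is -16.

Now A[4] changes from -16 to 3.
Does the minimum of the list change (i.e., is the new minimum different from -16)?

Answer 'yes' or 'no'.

Old min = -16
Change: A[4] -16 -> 3
Changed element was the min; new min must be rechecked.
New min = -2; changed? yes

Answer: yes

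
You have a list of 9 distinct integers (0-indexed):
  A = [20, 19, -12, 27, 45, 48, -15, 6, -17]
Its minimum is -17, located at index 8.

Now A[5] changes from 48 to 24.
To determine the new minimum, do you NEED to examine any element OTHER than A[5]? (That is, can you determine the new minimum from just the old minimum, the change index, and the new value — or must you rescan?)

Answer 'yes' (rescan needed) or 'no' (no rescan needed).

Old min = -17 at index 8
Change at index 5: 48 -> 24
Index 5 was NOT the min. New min = min(-17, 24). No rescan of other elements needed.
Needs rescan: no

Answer: no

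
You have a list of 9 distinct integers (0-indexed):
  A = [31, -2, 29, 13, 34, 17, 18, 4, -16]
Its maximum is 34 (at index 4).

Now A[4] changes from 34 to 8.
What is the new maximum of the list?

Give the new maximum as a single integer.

Answer: 31

Derivation:
Old max = 34 (at index 4)
Change: A[4] 34 -> 8
Changed element WAS the max -> may need rescan.
  Max of remaining elements: 31
  New max = max(8, 31) = 31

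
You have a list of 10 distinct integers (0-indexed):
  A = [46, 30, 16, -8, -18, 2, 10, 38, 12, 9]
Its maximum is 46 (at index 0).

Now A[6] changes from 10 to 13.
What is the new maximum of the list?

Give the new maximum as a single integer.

Answer: 46

Derivation:
Old max = 46 (at index 0)
Change: A[6] 10 -> 13
Changed element was NOT the old max.
  New max = max(old_max, new_val) = max(46, 13) = 46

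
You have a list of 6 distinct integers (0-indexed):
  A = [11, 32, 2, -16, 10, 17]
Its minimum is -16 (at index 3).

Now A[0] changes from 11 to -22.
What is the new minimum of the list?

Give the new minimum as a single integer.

Answer: -22

Derivation:
Old min = -16 (at index 3)
Change: A[0] 11 -> -22
Changed element was NOT the old min.
  New min = min(old_min, new_val) = min(-16, -22) = -22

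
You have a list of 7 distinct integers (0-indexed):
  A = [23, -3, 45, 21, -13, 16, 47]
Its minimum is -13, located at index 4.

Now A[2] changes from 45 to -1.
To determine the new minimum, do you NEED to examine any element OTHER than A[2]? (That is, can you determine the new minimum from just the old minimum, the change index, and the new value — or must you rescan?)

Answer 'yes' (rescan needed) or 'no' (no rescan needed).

Old min = -13 at index 4
Change at index 2: 45 -> -1
Index 2 was NOT the min. New min = min(-13, -1). No rescan of other elements needed.
Needs rescan: no

Answer: no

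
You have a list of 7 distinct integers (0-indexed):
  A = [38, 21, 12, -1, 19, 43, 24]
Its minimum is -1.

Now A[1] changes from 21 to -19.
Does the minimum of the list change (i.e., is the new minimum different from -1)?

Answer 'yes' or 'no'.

Answer: yes

Derivation:
Old min = -1
Change: A[1] 21 -> -19
Changed element was NOT the min; min changes only if -19 < -1.
New min = -19; changed? yes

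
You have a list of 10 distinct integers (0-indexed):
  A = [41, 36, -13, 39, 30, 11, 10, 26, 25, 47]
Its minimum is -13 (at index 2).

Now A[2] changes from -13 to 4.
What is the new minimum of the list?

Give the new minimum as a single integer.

Old min = -13 (at index 2)
Change: A[2] -13 -> 4
Changed element WAS the min. Need to check: is 4 still <= all others?
  Min of remaining elements: 10
  New min = min(4, 10) = 4

Answer: 4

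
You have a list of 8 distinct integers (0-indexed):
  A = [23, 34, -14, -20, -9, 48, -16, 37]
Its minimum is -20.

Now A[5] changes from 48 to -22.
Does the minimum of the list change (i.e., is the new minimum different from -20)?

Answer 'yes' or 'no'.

Old min = -20
Change: A[5] 48 -> -22
Changed element was NOT the min; min changes only if -22 < -20.
New min = -22; changed? yes

Answer: yes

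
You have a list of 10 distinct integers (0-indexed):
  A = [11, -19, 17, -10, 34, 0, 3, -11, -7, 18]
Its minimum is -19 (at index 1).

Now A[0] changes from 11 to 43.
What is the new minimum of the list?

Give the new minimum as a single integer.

Answer: -19

Derivation:
Old min = -19 (at index 1)
Change: A[0] 11 -> 43
Changed element was NOT the old min.
  New min = min(old_min, new_val) = min(-19, 43) = -19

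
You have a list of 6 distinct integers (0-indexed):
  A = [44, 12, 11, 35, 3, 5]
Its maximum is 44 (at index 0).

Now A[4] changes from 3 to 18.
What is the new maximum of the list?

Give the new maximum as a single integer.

Answer: 44

Derivation:
Old max = 44 (at index 0)
Change: A[4] 3 -> 18
Changed element was NOT the old max.
  New max = max(old_max, new_val) = max(44, 18) = 44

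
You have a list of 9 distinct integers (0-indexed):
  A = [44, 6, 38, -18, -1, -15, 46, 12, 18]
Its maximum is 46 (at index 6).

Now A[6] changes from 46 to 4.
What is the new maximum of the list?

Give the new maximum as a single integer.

Old max = 46 (at index 6)
Change: A[6] 46 -> 4
Changed element WAS the max -> may need rescan.
  Max of remaining elements: 44
  New max = max(4, 44) = 44

Answer: 44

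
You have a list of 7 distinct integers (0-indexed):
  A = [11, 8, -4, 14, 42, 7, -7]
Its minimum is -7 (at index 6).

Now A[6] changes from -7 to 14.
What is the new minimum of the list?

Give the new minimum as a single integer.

Answer: -4

Derivation:
Old min = -7 (at index 6)
Change: A[6] -7 -> 14
Changed element WAS the min. Need to check: is 14 still <= all others?
  Min of remaining elements: -4
  New min = min(14, -4) = -4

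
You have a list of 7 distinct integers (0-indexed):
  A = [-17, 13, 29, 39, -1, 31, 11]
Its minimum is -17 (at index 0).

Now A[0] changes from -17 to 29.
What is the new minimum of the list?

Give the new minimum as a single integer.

Answer: -1

Derivation:
Old min = -17 (at index 0)
Change: A[0] -17 -> 29
Changed element WAS the min. Need to check: is 29 still <= all others?
  Min of remaining elements: -1
  New min = min(29, -1) = -1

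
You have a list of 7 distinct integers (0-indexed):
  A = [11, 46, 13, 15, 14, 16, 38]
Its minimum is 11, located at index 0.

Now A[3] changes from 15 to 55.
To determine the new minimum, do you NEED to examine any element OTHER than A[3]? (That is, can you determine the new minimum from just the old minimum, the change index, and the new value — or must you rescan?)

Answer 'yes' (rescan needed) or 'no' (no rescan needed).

Old min = 11 at index 0
Change at index 3: 15 -> 55
Index 3 was NOT the min. New min = min(11, 55). No rescan of other elements needed.
Needs rescan: no

Answer: no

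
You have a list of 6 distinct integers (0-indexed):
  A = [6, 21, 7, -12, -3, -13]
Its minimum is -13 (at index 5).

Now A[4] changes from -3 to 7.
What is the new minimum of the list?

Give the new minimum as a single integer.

Answer: -13

Derivation:
Old min = -13 (at index 5)
Change: A[4] -3 -> 7
Changed element was NOT the old min.
  New min = min(old_min, new_val) = min(-13, 7) = -13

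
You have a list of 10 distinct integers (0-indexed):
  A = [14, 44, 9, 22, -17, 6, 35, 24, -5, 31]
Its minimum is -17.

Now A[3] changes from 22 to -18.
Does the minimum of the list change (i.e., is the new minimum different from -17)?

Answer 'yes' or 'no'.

Answer: yes

Derivation:
Old min = -17
Change: A[3] 22 -> -18
Changed element was NOT the min; min changes only if -18 < -17.
New min = -18; changed? yes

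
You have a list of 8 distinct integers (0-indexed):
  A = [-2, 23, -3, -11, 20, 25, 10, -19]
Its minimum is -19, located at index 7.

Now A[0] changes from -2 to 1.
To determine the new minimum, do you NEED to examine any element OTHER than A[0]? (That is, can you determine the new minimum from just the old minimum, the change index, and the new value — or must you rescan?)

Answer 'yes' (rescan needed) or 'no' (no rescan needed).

Old min = -19 at index 7
Change at index 0: -2 -> 1
Index 0 was NOT the min. New min = min(-19, 1). No rescan of other elements needed.
Needs rescan: no

Answer: no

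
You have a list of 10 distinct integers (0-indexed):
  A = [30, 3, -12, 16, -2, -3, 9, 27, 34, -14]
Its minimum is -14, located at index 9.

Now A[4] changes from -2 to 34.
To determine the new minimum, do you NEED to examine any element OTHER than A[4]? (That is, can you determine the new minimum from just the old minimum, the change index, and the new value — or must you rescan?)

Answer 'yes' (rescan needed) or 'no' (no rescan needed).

Old min = -14 at index 9
Change at index 4: -2 -> 34
Index 4 was NOT the min. New min = min(-14, 34). No rescan of other elements needed.
Needs rescan: no

Answer: no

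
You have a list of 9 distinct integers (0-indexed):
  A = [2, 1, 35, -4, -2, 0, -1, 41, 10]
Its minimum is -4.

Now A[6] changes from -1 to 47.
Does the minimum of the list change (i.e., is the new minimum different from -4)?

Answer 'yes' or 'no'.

Answer: no

Derivation:
Old min = -4
Change: A[6] -1 -> 47
Changed element was NOT the min; min changes only if 47 < -4.
New min = -4; changed? no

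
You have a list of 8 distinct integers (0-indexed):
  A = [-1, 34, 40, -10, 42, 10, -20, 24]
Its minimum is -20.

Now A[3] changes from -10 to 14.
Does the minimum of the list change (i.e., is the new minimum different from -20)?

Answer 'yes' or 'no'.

Old min = -20
Change: A[3] -10 -> 14
Changed element was NOT the min; min changes only if 14 < -20.
New min = -20; changed? no

Answer: no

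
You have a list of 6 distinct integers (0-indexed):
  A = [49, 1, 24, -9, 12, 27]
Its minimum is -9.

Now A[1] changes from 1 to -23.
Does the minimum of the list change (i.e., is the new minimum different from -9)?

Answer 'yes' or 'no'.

Answer: yes

Derivation:
Old min = -9
Change: A[1] 1 -> -23
Changed element was NOT the min; min changes only if -23 < -9.
New min = -23; changed? yes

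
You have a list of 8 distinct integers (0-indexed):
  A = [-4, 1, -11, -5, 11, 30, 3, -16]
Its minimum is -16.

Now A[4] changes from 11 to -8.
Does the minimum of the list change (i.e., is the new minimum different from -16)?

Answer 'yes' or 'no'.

Old min = -16
Change: A[4] 11 -> -8
Changed element was NOT the min; min changes only if -8 < -16.
New min = -16; changed? no

Answer: no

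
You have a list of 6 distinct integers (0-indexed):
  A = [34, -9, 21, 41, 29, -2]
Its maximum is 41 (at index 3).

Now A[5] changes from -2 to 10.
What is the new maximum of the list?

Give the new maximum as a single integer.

Old max = 41 (at index 3)
Change: A[5] -2 -> 10
Changed element was NOT the old max.
  New max = max(old_max, new_val) = max(41, 10) = 41

Answer: 41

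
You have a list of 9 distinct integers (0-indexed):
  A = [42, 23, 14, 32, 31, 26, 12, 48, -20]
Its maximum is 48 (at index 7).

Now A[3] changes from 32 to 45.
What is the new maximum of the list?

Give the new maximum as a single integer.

Answer: 48

Derivation:
Old max = 48 (at index 7)
Change: A[3] 32 -> 45
Changed element was NOT the old max.
  New max = max(old_max, new_val) = max(48, 45) = 48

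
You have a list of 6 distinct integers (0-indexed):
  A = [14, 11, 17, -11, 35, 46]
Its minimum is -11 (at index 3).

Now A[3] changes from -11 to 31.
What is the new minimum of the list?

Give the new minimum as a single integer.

Answer: 11

Derivation:
Old min = -11 (at index 3)
Change: A[3] -11 -> 31
Changed element WAS the min. Need to check: is 31 still <= all others?
  Min of remaining elements: 11
  New min = min(31, 11) = 11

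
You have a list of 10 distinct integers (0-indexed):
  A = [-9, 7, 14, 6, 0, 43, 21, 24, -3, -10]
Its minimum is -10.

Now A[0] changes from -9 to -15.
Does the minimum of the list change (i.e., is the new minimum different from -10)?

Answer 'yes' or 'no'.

Answer: yes

Derivation:
Old min = -10
Change: A[0] -9 -> -15
Changed element was NOT the min; min changes only if -15 < -10.
New min = -15; changed? yes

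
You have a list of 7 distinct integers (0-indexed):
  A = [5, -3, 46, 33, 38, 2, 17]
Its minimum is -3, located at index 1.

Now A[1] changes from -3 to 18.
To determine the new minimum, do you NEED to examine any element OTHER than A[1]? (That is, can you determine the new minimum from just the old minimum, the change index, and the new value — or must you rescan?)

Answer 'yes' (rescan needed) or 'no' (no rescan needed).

Old min = -3 at index 1
Change at index 1: -3 -> 18
Index 1 WAS the min and new value 18 > old min -3. Must rescan other elements to find the new min.
Needs rescan: yes

Answer: yes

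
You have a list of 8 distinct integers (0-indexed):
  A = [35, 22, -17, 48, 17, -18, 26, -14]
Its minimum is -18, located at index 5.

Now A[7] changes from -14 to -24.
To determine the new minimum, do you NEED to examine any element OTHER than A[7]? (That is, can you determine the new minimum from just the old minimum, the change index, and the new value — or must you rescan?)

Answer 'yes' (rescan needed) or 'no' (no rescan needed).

Old min = -18 at index 5
Change at index 7: -14 -> -24
Index 7 was NOT the min. New min = min(-18, -24). No rescan of other elements needed.
Needs rescan: no

Answer: no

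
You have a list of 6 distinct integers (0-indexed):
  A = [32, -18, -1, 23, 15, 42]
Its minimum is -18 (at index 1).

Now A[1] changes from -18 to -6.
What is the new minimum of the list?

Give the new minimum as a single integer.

Old min = -18 (at index 1)
Change: A[1] -18 -> -6
Changed element WAS the min. Need to check: is -6 still <= all others?
  Min of remaining elements: -1
  New min = min(-6, -1) = -6

Answer: -6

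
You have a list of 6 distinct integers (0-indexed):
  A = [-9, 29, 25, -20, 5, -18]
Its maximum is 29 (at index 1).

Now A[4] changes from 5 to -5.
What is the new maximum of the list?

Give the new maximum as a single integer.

Old max = 29 (at index 1)
Change: A[4] 5 -> -5
Changed element was NOT the old max.
  New max = max(old_max, new_val) = max(29, -5) = 29

Answer: 29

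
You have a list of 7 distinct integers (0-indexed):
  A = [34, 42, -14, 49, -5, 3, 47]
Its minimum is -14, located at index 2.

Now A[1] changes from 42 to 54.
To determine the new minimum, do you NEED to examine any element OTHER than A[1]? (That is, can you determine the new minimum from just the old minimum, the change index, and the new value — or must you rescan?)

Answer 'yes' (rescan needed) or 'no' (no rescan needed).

Old min = -14 at index 2
Change at index 1: 42 -> 54
Index 1 was NOT the min. New min = min(-14, 54). No rescan of other elements needed.
Needs rescan: no

Answer: no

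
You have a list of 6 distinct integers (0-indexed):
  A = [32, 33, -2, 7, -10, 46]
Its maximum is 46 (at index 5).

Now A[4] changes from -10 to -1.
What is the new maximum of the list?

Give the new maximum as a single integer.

Answer: 46

Derivation:
Old max = 46 (at index 5)
Change: A[4] -10 -> -1
Changed element was NOT the old max.
  New max = max(old_max, new_val) = max(46, -1) = 46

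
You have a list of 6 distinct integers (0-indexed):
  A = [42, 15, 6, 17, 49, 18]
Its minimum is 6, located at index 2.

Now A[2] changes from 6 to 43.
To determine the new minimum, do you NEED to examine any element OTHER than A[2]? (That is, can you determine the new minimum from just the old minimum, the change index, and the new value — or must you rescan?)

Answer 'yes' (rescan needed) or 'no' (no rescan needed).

Answer: yes

Derivation:
Old min = 6 at index 2
Change at index 2: 6 -> 43
Index 2 WAS the min and new value 43 > old min 6. Must rescan other elements to find the new min.
Needs rescan: yes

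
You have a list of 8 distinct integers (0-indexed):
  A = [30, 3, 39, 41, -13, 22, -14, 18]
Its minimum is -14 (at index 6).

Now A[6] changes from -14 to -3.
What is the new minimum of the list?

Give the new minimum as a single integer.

Answer: -13

Derivation:
Old min = -14 (at index 6)
Change: A[6] -14 -> -3
Changed element WAS the min. Need to check: is -3 still <= all others?
  Min of remaining elements: -13
  New min = min(-3, -13) = -13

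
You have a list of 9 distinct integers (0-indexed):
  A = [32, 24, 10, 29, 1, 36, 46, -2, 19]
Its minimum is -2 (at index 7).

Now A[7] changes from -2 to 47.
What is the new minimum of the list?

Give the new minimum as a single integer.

Old min = -2 (at index 7)
Change: A[7] -2 -> 47
Changed element WAS the min. Need to check: is 47 still <= all others?
  Min of remaining elements: 1
  New min = min(47, 1) = 1

Answer: 1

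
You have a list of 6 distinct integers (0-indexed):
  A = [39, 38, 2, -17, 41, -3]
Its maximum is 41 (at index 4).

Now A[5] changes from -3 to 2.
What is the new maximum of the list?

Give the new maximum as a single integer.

Old max = 41 (at index 4)
Change: A[5] -3 -> 2
Changed element was NOT the old max.
  New max = max(old_max, new_val) = max(41, 2) = 41

Answer: 41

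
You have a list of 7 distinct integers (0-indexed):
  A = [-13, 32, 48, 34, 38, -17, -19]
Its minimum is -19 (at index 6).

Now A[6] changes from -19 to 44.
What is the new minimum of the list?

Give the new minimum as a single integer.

Answer: -17

Derivation:
Old min = -19 (at index 6)
Change: A[6] -19 -> 44
Changed element WAS the min. Need to check: is 44 still <= all others?
  Min of remaining elements: -17
  New min = min(44, -17) = -17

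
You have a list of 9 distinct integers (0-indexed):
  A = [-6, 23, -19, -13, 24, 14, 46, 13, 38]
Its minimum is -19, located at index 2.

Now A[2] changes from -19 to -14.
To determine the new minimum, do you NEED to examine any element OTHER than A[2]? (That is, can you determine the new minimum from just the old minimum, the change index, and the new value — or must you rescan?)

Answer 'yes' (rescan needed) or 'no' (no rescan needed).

Old min = -19 at index 2
Change at index 2: -19 -> -14
Index 2 WAS the min and new value -14 > old min -19. Must rescan other elements to find the new min.
Needs rescan: yes

Answer: yes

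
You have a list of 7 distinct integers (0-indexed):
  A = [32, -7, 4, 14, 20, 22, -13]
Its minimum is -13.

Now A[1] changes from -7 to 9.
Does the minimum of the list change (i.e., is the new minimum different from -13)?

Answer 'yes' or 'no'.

Answer: no

Derivation:
Old min = -13
Change: A[1] -7 -> 9
Changed element was NOT the min; min changes only if 9 < -13.
New min = -13; changed? no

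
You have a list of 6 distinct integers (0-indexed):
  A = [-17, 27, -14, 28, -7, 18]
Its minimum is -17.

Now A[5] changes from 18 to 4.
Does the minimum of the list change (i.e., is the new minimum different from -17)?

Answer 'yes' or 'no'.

Old min = -17
Change: A[5] 18 -> 4
Changed element was NOT the min; min changes only if 4 < -17.
New min = -17; changed? no

Answer: no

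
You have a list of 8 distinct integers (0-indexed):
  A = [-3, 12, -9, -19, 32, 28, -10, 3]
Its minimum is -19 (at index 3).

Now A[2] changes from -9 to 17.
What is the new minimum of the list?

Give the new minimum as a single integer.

Answer: -19

Derivation:
Old min = -19 (at index 3)
Change: A[2] -9 -> 17
Changed element was NOT the old min.
  New min = min(old_min, new_val) = min(-19, 17) = -19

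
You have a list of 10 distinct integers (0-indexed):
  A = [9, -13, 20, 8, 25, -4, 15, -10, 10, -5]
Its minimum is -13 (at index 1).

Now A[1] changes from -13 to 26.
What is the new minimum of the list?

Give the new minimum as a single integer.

Old min = -13 (at index 1)
Change: A[1] -13 -> 26
Changed element WAS the min. Need to check: is 26 still <= all others?
  Min of remaining elements: -10
  New min = min(26, -10) = -10

Answer: -10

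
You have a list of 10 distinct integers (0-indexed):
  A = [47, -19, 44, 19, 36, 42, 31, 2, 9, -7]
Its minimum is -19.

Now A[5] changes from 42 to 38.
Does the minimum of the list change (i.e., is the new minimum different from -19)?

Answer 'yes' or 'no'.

Answer: no

Derivation:
Old min = -19
Change: A[5] 42 -> 38
Changed element was NOT the min; min changes only if 38 < -19.
New min = -19; changed? no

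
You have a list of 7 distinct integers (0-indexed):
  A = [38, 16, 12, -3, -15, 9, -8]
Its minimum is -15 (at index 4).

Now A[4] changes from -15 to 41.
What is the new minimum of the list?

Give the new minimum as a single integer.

Answer: -8

Derivation:
Old min = -15 (at index 4)
Change: A[4] -15 -> 41
Changed element WAS the min. Need to check: is 41 still <= all others?
  Min of remaining elements: -8
  New min = min(41, -8) = -8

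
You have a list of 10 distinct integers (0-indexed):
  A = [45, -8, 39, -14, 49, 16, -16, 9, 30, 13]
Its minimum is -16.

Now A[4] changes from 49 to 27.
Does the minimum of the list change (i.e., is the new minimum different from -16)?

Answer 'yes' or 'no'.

Old min = -16
Change: A[4] 49 -> 27
Changed element was NOT the min; min changes only if 27 < -16.
New min = -16; changed? no

Answer: no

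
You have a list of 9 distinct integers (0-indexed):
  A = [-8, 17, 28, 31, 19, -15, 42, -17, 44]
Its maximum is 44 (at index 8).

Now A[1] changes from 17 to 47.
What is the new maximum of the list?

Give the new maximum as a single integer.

Old max = 44 (at index 8)
Change: A[1] 17 -> 47
Changed element was NOT the old max.
  New max = max(old_max, new_val) = max(44, 47) = 47

Answer: 47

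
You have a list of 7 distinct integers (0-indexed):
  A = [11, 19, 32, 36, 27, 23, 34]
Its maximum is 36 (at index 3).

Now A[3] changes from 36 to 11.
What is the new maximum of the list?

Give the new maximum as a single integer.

Answer: 34

Derivation:
Old max = 36 (at index 3)
Change: A[3] 36 -> 11
Changed element WAS the max -> may need rescan.
  Max of remaining elements: 34
  New max = max(11, 34) = 34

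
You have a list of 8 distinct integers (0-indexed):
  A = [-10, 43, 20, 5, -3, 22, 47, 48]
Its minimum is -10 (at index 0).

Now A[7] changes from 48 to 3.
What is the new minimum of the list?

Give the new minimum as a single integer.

Answer: -10

Derivation:
Old min = -10 (at index 0)
Change: A[7] 48 -> 3
Changed element was NOT the old min.
  New min = min(old_min, new_val) = min(-10, 3) = -10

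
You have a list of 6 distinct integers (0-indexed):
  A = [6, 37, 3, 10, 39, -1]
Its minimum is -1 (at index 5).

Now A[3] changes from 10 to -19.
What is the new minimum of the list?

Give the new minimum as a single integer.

Old min = -1 (at index 5)
Change: A[3] 10 -> -19
Changed element was NOT the old min.
  New min = min(old_min, new_val) = min(-1, -19) = -19

Answer: -19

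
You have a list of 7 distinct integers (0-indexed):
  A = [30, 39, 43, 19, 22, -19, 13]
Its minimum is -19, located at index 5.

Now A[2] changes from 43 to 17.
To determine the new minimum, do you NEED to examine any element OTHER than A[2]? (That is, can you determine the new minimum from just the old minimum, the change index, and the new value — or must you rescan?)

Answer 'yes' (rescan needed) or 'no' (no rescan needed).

Answer: no

Derivation:
Old min = -19 at index 5
Change at index 2: 43 -> 17
Index 2 was NOT the min. New min = min(-19, 17). No rescan of other elements needed.
Needs rescan: no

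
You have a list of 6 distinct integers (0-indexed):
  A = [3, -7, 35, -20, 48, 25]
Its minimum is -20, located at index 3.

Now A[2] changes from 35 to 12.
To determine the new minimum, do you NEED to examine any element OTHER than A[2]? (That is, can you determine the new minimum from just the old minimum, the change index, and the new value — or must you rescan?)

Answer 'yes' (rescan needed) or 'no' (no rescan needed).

Old min = -20 at index 3
Change at index 2: 35 -> 12
Index 2 was NOT the min. New min = min(-20, 12). No rescan of other elements needed.
Needs rescan: no

Answer: no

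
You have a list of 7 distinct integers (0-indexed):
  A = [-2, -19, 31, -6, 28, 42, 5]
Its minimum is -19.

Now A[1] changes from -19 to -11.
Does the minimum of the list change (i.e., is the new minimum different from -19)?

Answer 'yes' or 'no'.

Answer: yes

Derivation:
Old min = -19
Change: A[1] -19 -> -11
Changed element was the min; new min must be rechecked.
New min = -11; changed? yes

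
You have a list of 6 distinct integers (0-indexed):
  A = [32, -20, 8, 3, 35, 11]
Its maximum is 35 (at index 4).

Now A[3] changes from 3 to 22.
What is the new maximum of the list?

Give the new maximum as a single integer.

Old max = 35 (at index 4)
Change: A[3] 3 -> 22
Changed element was NOT the old max.
  New max = max(old_max, new_val) = max(35, 22) = 35

Answer: 35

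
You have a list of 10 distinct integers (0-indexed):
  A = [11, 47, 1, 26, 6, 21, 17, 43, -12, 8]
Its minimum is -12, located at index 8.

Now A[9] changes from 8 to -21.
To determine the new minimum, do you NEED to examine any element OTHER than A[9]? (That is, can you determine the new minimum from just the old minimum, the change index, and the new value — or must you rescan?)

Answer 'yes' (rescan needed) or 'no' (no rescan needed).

Old min = -12 at index 8
Change at index 9: 8 -> -21
Index 9 was NOT the min. New min = min(-12, -21). No rescan of other elements needed.
Needs rescan: no

Answer: no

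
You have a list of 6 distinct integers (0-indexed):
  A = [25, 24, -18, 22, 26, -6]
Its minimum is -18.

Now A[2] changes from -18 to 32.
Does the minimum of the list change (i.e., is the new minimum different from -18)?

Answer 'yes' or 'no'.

Answer: yes

Derivation:
Old min = -18
Change: A[2] -18 -> 32
Changed element was the min; new min must be rechecked.
New min = -6; changed? yes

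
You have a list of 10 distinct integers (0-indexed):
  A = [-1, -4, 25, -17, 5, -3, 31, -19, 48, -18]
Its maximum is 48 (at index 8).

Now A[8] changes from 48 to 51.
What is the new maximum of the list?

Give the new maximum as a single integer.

Old max = 48 (at index 8)
Change: A[8] 48 -> 51
Changed element WAS the max -> may need rescan.
  Max of remaining elements: 31
  New max = max(51, 31) = 51

Answer: 51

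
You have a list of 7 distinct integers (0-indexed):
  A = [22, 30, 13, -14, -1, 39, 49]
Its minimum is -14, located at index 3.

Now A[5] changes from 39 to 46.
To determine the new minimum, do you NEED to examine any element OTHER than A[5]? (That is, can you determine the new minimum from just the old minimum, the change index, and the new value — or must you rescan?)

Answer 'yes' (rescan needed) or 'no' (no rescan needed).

Old min = -14 at index 3
Change at index 5: 39 -> 46
Index 5 was NOT the min. New min = min(-14, 46). No rescan of other elements needed.
Needs rescan: no

Answer: no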